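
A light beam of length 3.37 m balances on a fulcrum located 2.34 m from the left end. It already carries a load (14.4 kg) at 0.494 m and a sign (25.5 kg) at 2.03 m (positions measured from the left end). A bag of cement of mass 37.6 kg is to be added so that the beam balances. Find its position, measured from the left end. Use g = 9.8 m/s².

Choose the fulcrum (at 2.34 m from the left end) as the axis so the support reaction has zero arm there.
Load: 14.4 × 9.8 = 141.1 N down at 0.494 m → arm 1.846 m, τ = 141.1 × 1.846 = 260.5 N·m counterclockwise.
Sign: 25.5 × 9.8 = 249.9 N down at 2.03 m → arm 0.31 m, τ = 249.9 × 0.31 = 77.47 N·m counterclockwise.
Net moment of existing loads = 338 N·m counterclockwise.
The bag of cement weighs 37.6 × 9.8 = 368.5 N and must supply an equal clockwise moment, so its lever arm about the fulcrum is 338 / 368.5 = 0.917 m.
That puts it at 2.34 + 0.917 = 3.26 m from the left end.

x ≈ 3.26 m from the left end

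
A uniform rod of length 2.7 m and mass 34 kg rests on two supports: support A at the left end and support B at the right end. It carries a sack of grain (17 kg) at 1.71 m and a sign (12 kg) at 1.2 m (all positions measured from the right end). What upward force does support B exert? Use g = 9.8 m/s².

Sum moments about support A (its reaction then has zero moment arm).
Beam weight: 34 × 9.8 = 333.2 N down at 1.35 m → arm 1.35 m, τ = 333.2 × 1.35 = 449.8 N·m clockwise.
Sack of grain: 17 × 9.8 = 166.6 N down at 1.71 m → arm 0.99 m, τ = 166.6 × 0.99 = 164.9 N·m clockwise.
Sign: 12 × 9.8 = 117.6 N down at 1.2 m → arm 1.5 m, τ = 117.6 × 1.5 = 176.4 N·m clockwise.
Net load moment about support A = 791.1 N·m clockwise.
Reaction R at support B is upward at 0 m, arm 2.7 m → moment R × 2.7 counterclockwise.
For rotational equilibrium, R × 2.7 = 791.1, so R = 293 N.

R_B ≈ 293 N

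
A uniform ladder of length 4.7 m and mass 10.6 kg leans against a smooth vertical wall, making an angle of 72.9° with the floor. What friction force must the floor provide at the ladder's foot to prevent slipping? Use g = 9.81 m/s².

Choose the foot of the ladder as the axis so the floor normal and friction both act there and drop out.
Ladder weight 10.6×9.81 = 104 N acts at 2.35 m along the ladder; its horizontal arm is 2.35·cos72.9° = 0.691 m → τ = 71.86 N·m clockwise.
Wall normal N acts horizontally at the top; its moment arm is the height L sinθ = 4.7·sin72.9° = 4.492 m, counterclockwise.
Στ = 0 ⇒ N × 4.492 = 71.86 ⇒ N = 16 N.
ΣFx = 0: friction at the foot balances the wall's push, so f = N_wall = 16 N.

f ≈ 16 N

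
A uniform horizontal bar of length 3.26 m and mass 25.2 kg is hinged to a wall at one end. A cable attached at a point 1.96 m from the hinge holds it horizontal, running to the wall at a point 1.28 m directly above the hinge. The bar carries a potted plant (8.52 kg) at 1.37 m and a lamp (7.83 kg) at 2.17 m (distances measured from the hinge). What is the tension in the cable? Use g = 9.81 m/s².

Choose the hinge as the axis so the unknown hinge reaction has zero arm there.
Beam weight: 25.2 × 9.81 = 247.2 N down at 1.63 m → arm 1.63 m, τ = 247.2 × 1.63 = 402.9 N·m clockwise.
Potted plant: 8.52 × 9.81 = 83.58 N down at 1.37 m → arm 1.37 m, τ = 83.58 × 1.37 = 114.5 N·m clockwise.
Lamp: 7.83 × 9.81 = 76.81 N down at 2.17 m → arm 2.17 m, τ = 76.81 × 2.17 = 166.7 N·m clockwise.
Total clockwise load moment = 684.1 N·m.
The cable tension T acts at 1.96 m; only its component perpendicular to the bar, T sinθ, produces torque. sinθ = h/√(h²+d²) = 1.28/√(1.28²+1.96²) = 0.5468.
For rotational equilibrium, T × 1.96 × 0.5468 = 684.1, so T = 684.1 / 1.072 = 638 N.

T ≈ 638 N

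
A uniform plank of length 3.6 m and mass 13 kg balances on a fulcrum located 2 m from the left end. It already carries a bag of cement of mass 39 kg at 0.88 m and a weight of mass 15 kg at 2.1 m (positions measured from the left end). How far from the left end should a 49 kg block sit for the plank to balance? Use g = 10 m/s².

About the fulcrum (at 2 m from the left end):
Beam weight: 13 × 10 = 130 N down at 1.8 m → arm 0.2 m, τ = 130 × 0.2 = 26 N·m counterclockwise.
Bag of cement: 39 × 10 = 390 N down at 0.88 m → arm 1.12 m, τ = 390 × 1.12 = 436.8 N·m counterclockwise.
Weight: 15 × 10 = 150 N down at 2.1 m → arm 0.1 m, τ = 150 × 0.1 = 15 N·m clockwise.
Net moment of existing loads = 447.8 N·m counterclockwise.
The block weighs 49 × 10 = 490 N and must supply an equal clockwise moment, so its lever arm about the fulcrum is 447.8 / 490 = 0.914 m.
That puts it at 2 + 0.914 = 2.91 m from the left end.

x ≈ 2.91 m from the left end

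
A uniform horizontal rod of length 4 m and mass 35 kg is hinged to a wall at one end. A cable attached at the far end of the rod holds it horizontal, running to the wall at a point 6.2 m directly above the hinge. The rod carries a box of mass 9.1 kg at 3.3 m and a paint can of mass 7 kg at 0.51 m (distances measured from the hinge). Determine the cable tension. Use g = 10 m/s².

T ≈ 308 N

Take moments about the hinge.
Beam weight: 35 × 10 = 350 N down at 2 m → arm 2 m, τ = 350 × 2 = 700 N·m clockwise.
Box: 9.1 × 10 = 91 N down at 3.3 m → arm 3.3 m, τ = 91 × 3.3 = 300.3 N·m clockwise.
Paint can: 7 × 10 = 70 N down at 0.51 m → arm 0.51 m, τ = 70 × 0.51 = 35.7 N·m clockwise.
Total clockwise load moment = 1036 N·m.
The cable tension T acts at 4 m; only its component perpendicular to the rod, T sinθ, produces torque. sinθ = h/√(h²+d²) = 6.2/√(6.2²+4²) = 0.8403.
Setting net torque to zero: T × 4 × 0.8403 = 1036 → T = 1036 / 3.361 = 308 N.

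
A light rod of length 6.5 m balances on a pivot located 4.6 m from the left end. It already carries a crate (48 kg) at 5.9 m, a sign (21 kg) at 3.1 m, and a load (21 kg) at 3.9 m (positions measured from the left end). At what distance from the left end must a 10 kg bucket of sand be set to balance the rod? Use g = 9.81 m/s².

x ≈ 2.98 m from the left end

Sum moments about the pivot (at 4.6 m from the left end) (the support reaction has zero arm there).
Crate: 48 × 9.81 = 470.9 N down at 5.9 m → arm 1.3 m, τ = 470.9 × 1.3 = 612.2 N·m clockwise.
Sign: 21 × 9.81 = 206 N down at 3.1 m → arm 1.5 m, τ = 206 × 1.5 = 309 N·m counterclockwise.
Load: 21 × 9.81 = 206 N down at 3.9 m → arm 0.7 m, τ = 206 × 0.7 = 144.2 N·m counterclockwise.
Net moment of existing loads = 159 N·m clockwise.
The bucket of sand weighs 10 × 9.81 = 98.1 N and must supply an equal counterclockwise moment, so its lever arm about the pivot is 159 / 98.1 = 1.62 m.
That puts it at 4.6 − 1.62 = 2.98 m from the left end.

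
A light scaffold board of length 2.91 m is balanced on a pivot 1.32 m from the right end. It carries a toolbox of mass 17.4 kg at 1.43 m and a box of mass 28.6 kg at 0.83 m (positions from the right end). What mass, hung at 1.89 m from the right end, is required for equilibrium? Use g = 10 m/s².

Choose the pivot (at 1.32 m from the right end) as the axis so the support reaction has zero arm there.
Toolbox: 17.4 × 10 = 174 N down at 1.43 m → arm 0.11 m, τ = 174 × 0.11 = 19.14 N·m counterclockwise.
Box: 28.6 × 10 = 286 N down at 0.83 m → arm 0.49 m, τ = 286 × 0.49 = 140.1 N·m clockwise.
Net moment of known loads = 121 N·m clockwise.
An unknown mass m at 1.89 m has arm 0.57 m; its moment is m·g·0.57 counterclockwise.
Setting net torque to zero: m × 10 × 0.57 = 121 → m = 121 / (10 × 0.57) = 21.2 kg.

m ≈ 21.2 kg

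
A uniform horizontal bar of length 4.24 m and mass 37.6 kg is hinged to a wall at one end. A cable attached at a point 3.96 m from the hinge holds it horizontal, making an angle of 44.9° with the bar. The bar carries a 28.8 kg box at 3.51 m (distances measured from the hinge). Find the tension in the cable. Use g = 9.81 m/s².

T ≈ 635 N

Taking torques about the hinge:
Beam weight: 37.6 × 9.81 = 368.9 N down at 2.12 m → arm 2.12 m, τ = 368.9 × 2.12 = 782.1 N·m clockwise.
Box: 28.8 × 9.81 = 282.5 N down at 3.51 m → arm 3.51 m, τ = 282.5 × 3.51 = 991.6 N·m clockwise.
Total clockwise load moment = 1774 N·m.
The cable tension T acts at 3.96 m; only its component perpendicular to the bar, T sinθ, produces torque. sin 44.9° = 0.7059.
Balancing moments: T × 3.96 × 0.7059 = 1774, giving T = 1774 / 2.795 = 635 N.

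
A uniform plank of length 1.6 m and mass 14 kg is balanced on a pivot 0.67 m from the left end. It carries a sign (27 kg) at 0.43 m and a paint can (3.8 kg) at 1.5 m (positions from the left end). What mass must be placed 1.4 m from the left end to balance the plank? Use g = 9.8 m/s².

Choose the pivot (at 0.67 m from the left end) as the axis so the support reaction has zero arm there.
Beam weight: 14 × 9.8 = 137.2 N down at 0.8 m → arm 0.13 m, τ = 137.2 × 0.13 = 17.84 N·m clockwise.
Sign: 27 × 9.8 = 264.6 N down at 0.43 m → arm 0.24 m, τ = 264.6 × 0.24 = 63.5 N·m counterclockwise.
Paint can: 3.8 × 9.8 = 37.24 N down at 1.5 m → arm 0.83 m, τ = 37.24 × 0.83 = 30.91 N·m clockwise.
Net moment of known loads = 14.75 N·m counterclockwise.
An unknown mass m at 1.4 m has arm 0.73 m; its moment is m·g·0.73 clockwise.
For rotational equilibrium, m × 9.8 × 0.73 = 14.75, so m = 14.75 / (9.8 × 0.73) = 2.06 kg.

m ≈ 2.06 kg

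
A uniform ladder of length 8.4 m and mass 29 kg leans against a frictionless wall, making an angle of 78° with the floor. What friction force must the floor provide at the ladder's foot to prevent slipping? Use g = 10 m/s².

Sum moments about the foot of the ladder (the floor normal and friction both act there and drop out).
Ladder weight 29×10 = 290 N acts at 4.2 m along the ladder; its horizontal arm is 4.2·cos78° = 0.8732 m → τ = 253.2 N·m clockwise.
Wall normal N acts horizontally at the top; its moment arm is the height L sinθ = 8.4·sin78° = 8.216 m, counterclockwise.
For rotational equilibrium, N × 8.216 = 253.2, so N = 30.8 N.
ΣFx = 0: friction at the foot balances the wall's push, so f = N_wall = 30.8 N.

f ≈ 30.8 N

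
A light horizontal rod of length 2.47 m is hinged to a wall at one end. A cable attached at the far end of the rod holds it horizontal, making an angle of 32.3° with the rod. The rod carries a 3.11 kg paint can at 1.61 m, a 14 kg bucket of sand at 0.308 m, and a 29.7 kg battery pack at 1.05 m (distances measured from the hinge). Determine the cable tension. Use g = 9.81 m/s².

Take moments about the hinge.
Paint can: 3.11 × 9.81 = 30.51 N down at 1.61 m → arm 1.61 m, τ = 30.51 × 1.61 = 49.12 N·m clockwise.
Bucket of sand: 14 × 9.81 = 137.3 N down at 0.308 m → arm 0.308 m, τ = 137.3 × 0.308 = 42.29 N·m clockwise.
Battery pack: 29.7 × 9.81 = 291.4 N down at 1.05 m → arm 1.05 m, τ = 291.4 × 1.05 = 306 N·m clockwise.
Total clockwise load moment = 397.4 N·m.
The cable tension T acts at 2.47 m; only its component perpendicular to the rod, T sinθ, produces torque. sin 32.3° = 0.5344.
Balancing moments: T × 2.47 × 0.5344 = 397.4, giving T = 397.4 / 1.32 = 301 N.

T ≈ 301 N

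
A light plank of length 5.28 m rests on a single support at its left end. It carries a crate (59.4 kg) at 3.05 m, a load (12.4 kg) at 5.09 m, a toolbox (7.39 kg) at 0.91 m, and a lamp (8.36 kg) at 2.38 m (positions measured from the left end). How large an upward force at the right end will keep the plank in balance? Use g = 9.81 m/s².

F ≈ 503 N

Sum moments about the left end (the unknown pivot reaction has zero arm there).
Crate: 59.4 × 9.81 = 582.7 N down at 3.05 m → arm 3.05 m, τ = 582.7 × 3.05 = 1777 N·m clockwise.
Load: 12.4 × 9.81 = 121.6 N down at 5.09 m → arm 5.09 m, τ = 121.6 × 5.09 = 618.9 N·m clockwise.
Toolbox: 7.39 × 9.81 = 72.5 N down at 0.91 m → arm 0.91 m, τ = 72.5 × 0.91 = 65.98 N·m clockwise.
Lamp: 8.36 × 9.81 = 82.01 N down at 2.38 m → arm 2.38 m, τ = 82.01 × 2.38 = 195.2 N·m clockwise.
Net moment of the loads = 2657 N·m clockwise.
The upward force F acts at the right end, arm 5.28 m, giving F × 5.28 counterclockwise.
Στ = 0 ⇒ F × 5.28 = 2657 ⇒ F = 2657 / 5.28 = 503 N.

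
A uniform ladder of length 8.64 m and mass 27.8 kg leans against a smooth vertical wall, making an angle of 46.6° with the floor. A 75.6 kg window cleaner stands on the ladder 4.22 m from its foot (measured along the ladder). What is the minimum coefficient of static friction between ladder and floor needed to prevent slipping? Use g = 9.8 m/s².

Take moments about the foot of the ladder.
Ladder weight 27.8×9.8 = 272.4 N acts at 4.32 m along the ladder; its horizontal arm is 4.32·cos46.6° = 2.968 m → τ = 808.5 N·m clockwise.
Window cleaner: 75.6×9.8 = 740.9 N at 4.22 m → arm 2.9 m → τ = 2149 N·m clockwise.
Wall normal N acts horizontally at the top; its moment arm is the height L sinθ = 8.64·sin46.6° = 6.278 m, counterclockwise.
Setting net torque to zero: N × 6.278 = 2958 → N = 471.2 N.
ΣFx = 0 ⇒ f = N_wall = 471.2 N. ΣFy = 0 ⇒ N_floor = 1013 N.
μ_min = f / N_floor = 471.2 / 1013 = 0.465.

μ_min ≈ 0.465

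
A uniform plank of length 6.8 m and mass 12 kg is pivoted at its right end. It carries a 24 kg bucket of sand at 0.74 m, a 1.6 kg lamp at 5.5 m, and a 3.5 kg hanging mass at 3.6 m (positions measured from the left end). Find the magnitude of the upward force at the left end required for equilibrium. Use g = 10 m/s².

F ≈ 293 N

Choose the right end as the axis so the unknown pivot reaction has zero arm there.
Beam weight: 12 × 10 = 120 N down at 3.4 m → arm 3.4 m, τ = 120 × 3.4 = 408 N·m counterclockwise.
Bucket of sand: 24 × 10 = 240 N down at 0.74 m → arm 6.06 m, τ = 240 × 6.06 = 1454 N·m counterclockwise.
Lamp: 1.6 × 10 = 16 N down at 5.5 m → arm 1.3 m, τ = 16 × 1.3 = 20.8 N·m counterclockwise.
Hanging mass: 3.5 × 10 = 35 N down at 3.6 m → arm 3.2 m, τ = 35 × 3.2 = 112 N·m counterclockwise.
Net moment of the loads = 1995 N·m counterclockwise.
The upward force F acts at the left end, arm 6.8 m, giving F × 6.8 clockwise.
Balancing moments: F × 6.8 = 1995, giving F = 1995 / 6.8 = 293 N.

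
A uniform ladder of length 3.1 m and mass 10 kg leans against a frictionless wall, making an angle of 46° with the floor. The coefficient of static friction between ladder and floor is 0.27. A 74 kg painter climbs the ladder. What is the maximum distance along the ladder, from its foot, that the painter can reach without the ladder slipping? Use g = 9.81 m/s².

d ≈ 0.774 m

Taking torques about the foot of the ladder:
Ladder weight 10×9.81 = 98.1 N acts at 1.55 m along the ladder; its horizontal arm is 1.55·cos46° = 1.077 m → τ = 105.7 N·m clockwise.
Painter weight 74×9.81 = 725.9 N at distance d → arm d·cos46° → τ = 725.9·d·0.6947 clockwise.
Wall normal N at the top has arm L sinθ = 2.23 m counterclockwise, so Στ = 0 gives N·2.23 = 105.7 + 504.3·d.
ΣFy = 0 ⇒ N_floor = 824 N, so the maximum friction is μ_s·N_floor = 0.27×824 = 222.5 N. ΣFx = 0 ⇒ N_wall = f, so at the slipping point N = 222.5 N.
Substituting: 222.5×2.23 = 105.7 + 504.3·d ⇒ d = (496.2 − 105.7) / 504.3 = 0.774 m.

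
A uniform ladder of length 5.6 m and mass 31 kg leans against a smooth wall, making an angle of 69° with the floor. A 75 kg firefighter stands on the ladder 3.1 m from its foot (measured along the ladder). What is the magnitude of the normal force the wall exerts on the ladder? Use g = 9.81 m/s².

N_wall ≈ 215 N

Take moments about the foot of the ladder.
Ladder weight 31×9.81 = 304.1 N acts at 2.8 m along the ladder; its horizontal arm is 2.8·cos69° = 1.003 m → τ = 305 N·m clockwise.
Firefighter: 75×9.81 = 735.8 N at 3.1 m → arm 1.111 m → τ = 817.5 N·m clockwise.
Wall normal N acts horizontally at the top; its moment arm is the height L sinθ = 5.6·sin69° = 5.228 m, counterclockwise.
For rotational equilibrium, N × 5.228 = 1122, so N = 215 N.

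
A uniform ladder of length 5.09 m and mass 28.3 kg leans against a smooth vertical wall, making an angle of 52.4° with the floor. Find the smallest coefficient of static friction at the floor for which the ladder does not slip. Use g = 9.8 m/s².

μ_min ≈ 0.385

Sum moments about the foot of the ladder (the floor normal and friction both act there and drop out).
Ladder weight 28.3×9.8 = 277.3 N acts at 2.545 m along the ladder; its horizontal arm is 2.545·cos52.4° = 1.553 m → τ = 430.6 N·m clockwise.
Wall normal N acts horizontally at the top; its moment arm is the height L sinθ = 5.09·sin52.4° = 4.033 m, counterclockwise.
For rotational equilibrium, N × 4.033 = 430.6, so N = 106.8 N.
ΣFx = 0 ⇒ f = N_wall = 106.8 N. ΣFy = 0 ⇒ N_floor = 277.3 N.
μ_min = f / N_floor = 106.8 / 277.3 = 0.385.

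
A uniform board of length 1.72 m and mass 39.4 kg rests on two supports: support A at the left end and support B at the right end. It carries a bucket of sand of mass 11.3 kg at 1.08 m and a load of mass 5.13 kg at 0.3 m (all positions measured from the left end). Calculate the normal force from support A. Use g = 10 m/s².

R_A ≈ 281 N

Taking torques about support B:
Beam weight: 39.4 × 10 = 394 N down at 0.86 m → arm 0.86 m, τ = 394 × 0.86 = 338.8 N·m counterclockwise.
Bucket of sand: 11.3 × 10 = 113 N down at 1.08 m → arm 0.64 m, τ = 113 × 0.64 = 72.32 N·m counterclockwise.
Load: 5.13 × 10 = 51.3 N down at 0.3 m → arm 1.42 m, τ = 51.3 × 1.42 = 72.85 N·m counterclockwise.
Net load moment about support B = 484 N·m counterclockwise.
Reaction R at support A is upward at 0 m, arm 1.72 m → moment R × 1.72 clockwise.
Στ = 0 ⇒ R × 1.72 = 484 ⇒ R = 281 N.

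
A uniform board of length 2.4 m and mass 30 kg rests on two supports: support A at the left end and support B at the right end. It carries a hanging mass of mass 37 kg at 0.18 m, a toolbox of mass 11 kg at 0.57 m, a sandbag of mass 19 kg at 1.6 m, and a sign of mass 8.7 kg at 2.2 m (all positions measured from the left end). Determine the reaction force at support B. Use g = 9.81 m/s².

Choose support A as the axis so its reaction then has zero moment arm.
Beam weight: 30 × 9.81 = 294.3 N down at 1.2 m → arm 1.2 m, τ = 294.3 × 1.2 = 353.2 N·m clockwise.
Hanging mass: 37 × 9.81 = 363 N down at 0.18 m → arm 0.18 m, τ = 363 × 0.18 = 65.34 N·m clockwise.
Toolbox: 11 × 9.81 = 107.9 N down at 0.57 m → arm 0.57 m, τ = 107.9 × 0.57 = 61.5 N·m clockwise.
Sandbag: 19 × 9.81 = 186.4 N down at 1.6 m → arm 1.6 m, τ = 186.4 × 1.6 = 298.2 N·m clockwise.
Sign: 8.7 × 9.81 = 85.35 N down at 2.2 m → arm 2.2 m, τ = 85.35 × 2.2 = 187.8 N·m clockwise.
Net load moment about support A = 966 N·m clockwise.
Reaction R at support B is upward at 2.4 m, arm 2.4 m → moment R × 2.4 counterclockwise.
Setting net torque to zero: R × 2.4 = 966 → R = 402 N.

R_B ≈ 402 N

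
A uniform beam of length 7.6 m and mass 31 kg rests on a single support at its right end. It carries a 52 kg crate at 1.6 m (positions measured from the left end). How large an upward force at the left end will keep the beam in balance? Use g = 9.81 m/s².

Sum moments about the right end (the unknown pivot reaction has zero arm there).
Beam weight: 31 × 9.81 = 304.1 N down at 3.8 m → arm 3.8 m, τ = 304.1 × 3.8 = 1156 N·m counterclockwise.
Crate: 52 × 9.81 = 510.1 N down at 1.6 m → arm 6 m, τ = 510.1 × 6 = 3061 N·m counterclockwise.
Net moment of the loads = 4217 N·m counterclockwise.
The upward force F acts at the left end, arm 7.6 m, giving F × 7.6 clockwise.
For rotational equilibrium, F × 7.6 = 4217, so F = 4217 / 7.6 = 555 N.

F ≈ 555 N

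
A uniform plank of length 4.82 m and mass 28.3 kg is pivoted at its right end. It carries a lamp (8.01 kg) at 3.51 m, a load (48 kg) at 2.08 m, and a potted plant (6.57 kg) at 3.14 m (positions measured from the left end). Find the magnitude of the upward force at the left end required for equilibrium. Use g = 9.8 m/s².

F ≈ 450 N

Sum moments about the right end (the unknown pivot reaction has zero arm there).
Beam weight: 28.3 × 9.8 = 277.3 N down at 2.41 m → arm 2.41 m, τ = 277.3 × 2.41 = 668.3 N·m counterclockwise.
Lamp: 8.01 × 9.8 = 78.5 N down at 3.51 m → arm 1.31 m, τ = 78.5 × 1.31 = 102.8 N·m counterclockwise.
Load: 48 × 9.8 = 470.4 N down at 2.08 m → arm 2.74 m, τ = 470.4 × 2.74 = 1289 N·m counterclockwise.
Potted plant: 6.57 × 9.8 = 64.39 N down at 3.14 m → arm 1.68 m, τ = 64.39 × 1.68 = 108.2 N·m counterclockwise.
Net moment of the loads = 2168 N·m counterclockwise.
The upward force F acts at the left end, arm 4.82 m, giving F × 4.82 clockwise.
For rotational equilibrium, F × 4.82 = 2168, so F = 2168 / 4.82 = 450 N.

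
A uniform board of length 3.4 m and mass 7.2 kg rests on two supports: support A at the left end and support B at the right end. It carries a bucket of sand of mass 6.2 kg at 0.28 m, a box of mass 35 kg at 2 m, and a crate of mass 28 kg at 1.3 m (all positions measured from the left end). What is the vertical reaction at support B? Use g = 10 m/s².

R_B ≈ 354 N

Sum moments about support A (its reaction then has zero moment arm).
Beam weight: 7.2 × 10 = 72 N down at 1.7 m → arm 1.7 m, τ = 72 × 1.7 = 122.4 N·m clockwise.
Bucket of sand: 6.2 × 10 = 62 N down at 0.28 m → arm 0.28 m, τ = 62 × 0.28 = 17.36 N·m clockwise.
Box: 35 × 10 = 350 N down at 2 m → arm 2 m, τ = 350 × 2 = 700 N·m clockwise.
Crate: 28 × 10 = 280 N down at 1.3 m → arm 1.3 m, τ = 280 × 1.3 = 364 N·m clockwise.
Net load moment about support A = 1204 N·m clockwise.
Reaction R at support B is upward at 3.4 m, arm 3.4 m → moment R × 3.4 counterclockwise.
Balancing moments: R × 3.4 = 1204, giving R = 354 N.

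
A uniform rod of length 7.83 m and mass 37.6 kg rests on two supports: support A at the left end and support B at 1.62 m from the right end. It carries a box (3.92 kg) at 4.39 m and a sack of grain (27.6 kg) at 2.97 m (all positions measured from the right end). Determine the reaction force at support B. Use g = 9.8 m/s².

Taking torques about support A:
Beam weight: 37.6 × 9.8 = 368.5 N down at 3.915 m → arm 3.915 m, τ = 368.5 × 3.915 = 1443 N·m clockwise.
Box: 3.92 × 9.8 = 38.42 N down at 4.39 m → arm 3.44 m, τ = 38.42 × 3.44 = 132.2 N·m clockwise.
Sack of grain: 27.6 × 9.8 = 270.5 N down at 2.97 m → arm 4.86 m, τ = 270.5 × 4.86 = 1315 N·m clockwise.
Net load moment about support A = 2890 N·m clockwise.
Reaction R at support B is upward at 1.62 m, arm 6.21 m → moment R × 6.21 counterclockwise.
Στ = 0 ⇒ R × 6.21 = 2890 ⇒ R = 465 N.

R_B ≈ 465 N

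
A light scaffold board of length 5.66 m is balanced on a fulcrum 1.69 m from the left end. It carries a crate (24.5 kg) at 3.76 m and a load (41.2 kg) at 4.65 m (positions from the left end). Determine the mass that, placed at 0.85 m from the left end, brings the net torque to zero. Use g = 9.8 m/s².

m ≈ 206 kg

About the fulcrum (at 1.69 m from the left end):
Crate: 24.5 × 9.8 = 240.1 N down at 3.76 m → arm 2.07 m, τ = 240.1 × 2.07 = 497 N·m clockwise.
Load: 41.2 × 9.8 = 403.8 N down at 4.65 m → arm 2.96 m, τ = 403.8 × 2.96 = 1195 N·m clockwise.
Net moment of known loads = 1692 N·m clockwise.
An unknown mass m at 0.85 m has arm 0.84 m; its moment is m·g·0.84 counterclockwise.
Στ = 0 ⇒ m × 9.8 × 0.84 = 1692 ⇒ m = 1692 / (9.8 × 0.84) = 206 kg.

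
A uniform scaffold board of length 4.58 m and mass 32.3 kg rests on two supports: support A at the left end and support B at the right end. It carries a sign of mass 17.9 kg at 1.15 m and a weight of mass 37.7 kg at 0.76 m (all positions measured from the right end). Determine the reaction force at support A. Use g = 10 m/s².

Taking torques about support B:
Beam weight: 32.3 × 10 = 323 N down at 2.29 m → arm 2.29 m, τ = 323 × 2.29 = 739.7 N·m counterclockwise.
Sign: 17.9 × 10 = 179 N down at 1.15 m → arm 1.15 m, τ = 179 × 1.15 = 205.8 N·m counterclockwise.
Weight: 37.7 × 10 = 377 N down at 0.76 m → arm 0.76 m, τ = 377 × 0.76 = 286.5 N·m counterclockwise.
Net load moment about support B = 1232 N·m counterclockwise.
Reaction R at support A is upward at 4.58 m, arm 4.58 m → moment R × 4.58 clockwise.
Setting net torque to zero: R × 4.58 = 1232 → R = 269 N.

R_A ≈ 269 N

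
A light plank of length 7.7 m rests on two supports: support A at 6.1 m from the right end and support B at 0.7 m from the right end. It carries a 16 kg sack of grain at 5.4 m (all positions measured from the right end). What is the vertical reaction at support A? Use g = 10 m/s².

R_A ≈ 139 N

Sum moments about support B (its reaction then has zero moment arm).
Sack of grain: 16 × 10 = 160 N down at 5.4 m → arm 4.7 m, τ = 160 × 4.7 = 752 N·m counterclockwise.
Net load moment about support B = 752 N·m counterclockwise.
Reaction R at support A is upward at 6.1 m, arm 5.4 m → moment R × 5.4 clockwise.
Setting net torque to zero: R × 5.4 = 752 → R = 139 N.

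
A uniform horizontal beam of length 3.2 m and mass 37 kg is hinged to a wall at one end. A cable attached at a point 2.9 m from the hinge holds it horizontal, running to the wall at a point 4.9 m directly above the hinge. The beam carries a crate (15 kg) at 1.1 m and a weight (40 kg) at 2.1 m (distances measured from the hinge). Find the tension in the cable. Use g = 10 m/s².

T ≈ 640 N

Choose the hinge as the axis so the unknown hinge reaction has zero arm there.
Beam weight: 37 × 10 = 370 N down at 1.6 m → arm 1.6 m, τ = 370 × 1.6 = 592 N·m clockwise.
Crate: 15 × 10 = 150 N down at 1.1 m → arm 1.1 m, τ = 150 × 1.1 = 165 N·m clockwise.
Weight: 40 × 10 = 400 N down at 2.1 m → arm 2.1 m, τ = 400 × 2.1 = 840 N·m clockwise.
Total clockwise load moment = 1597 N·m.
The cable tension T acts at 2.9 m; only its component perpendicular to the beam, T sinθ, produces torque. sinθ = h/√(h²+d²) = 4.9/√(4.9²+2.9²) = 0.8606.
For rotational equilibrium, T × 2.9 × 0.8606 = 1597, so T = 1597 / 2.496 = 640 N.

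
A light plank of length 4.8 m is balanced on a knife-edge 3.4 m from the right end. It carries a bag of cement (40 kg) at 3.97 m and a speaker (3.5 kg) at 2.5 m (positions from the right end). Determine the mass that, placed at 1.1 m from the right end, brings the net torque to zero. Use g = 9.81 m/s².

m ≈ 8.54 kg

Taking torques about the knife-edge (at 3.4 m from the right end):
Bag of cement: 40 × 9.81 = 392.4 N down at 3.97 m → arm 0.57 m, τ = 392.4 × 0.57 = 223.7 N·m counterclockwise.
Speaker: 3.5 × 9.81 = 34.34 N down at 2.5 m → arm 0.9 m, τ = 34.34 × 0.9 = 30.91 N·m clockwise.
Net moment of known loads = 192.8 N·m counterclockwise.
An unknown mass m at 1.1 m has arm 2.3 m; its moment is m·g·2.3 clockwise.
Setting net torque to zero: m × 9.81 × 2.3 = 192.8 → m = 192.8 / (9.81 × 2.3) = 8.54 kg.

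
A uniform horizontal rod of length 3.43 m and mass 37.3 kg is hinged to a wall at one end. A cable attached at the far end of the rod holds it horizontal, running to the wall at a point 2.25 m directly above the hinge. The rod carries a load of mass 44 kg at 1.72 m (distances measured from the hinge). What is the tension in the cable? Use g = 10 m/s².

T ≈ 742 N

Taking torques about the hinge:
Beam weight: 37.3 × 10 = 373 N down at 1.715 m → arm 1.715 m, τ = 373 × 1.715 = 639.7 N·m clockwise.
Load: 44 × 10 = 440 N down at 1.72 m → arm 1.72 m, τ = 440 × 1.72 = 756.8 N·m clockwise.
Total clockwise load moment = 1396 N·m.
The cable tension T acts at 3.43 m; only its component perpendicular to the rod, T sinθ, produces torque. sinθ = h/√(h²+d²) = 2.25/√(2.25²+3.43²) = 0.5485.
Στ = 0 ⇒ T × 3.43 × 0.5485 = 1396 ⇒ T = 1396 / 1.881 = 742 N.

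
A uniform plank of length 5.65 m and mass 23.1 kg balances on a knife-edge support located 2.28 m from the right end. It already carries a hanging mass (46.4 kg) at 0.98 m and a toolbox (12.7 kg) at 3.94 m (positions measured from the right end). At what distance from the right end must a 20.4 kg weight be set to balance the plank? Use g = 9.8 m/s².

Take moments about the knife-edge support (at 2.28 m from the right end).
Beam weight: 23.1 × 9.8 = 226.4 N down at 2.825 m → arm 0.545 m, τ = 226.4 × 0.545 = 123.4 N·m counterclockwise.
Hanging mass: 46.4 × 9.8 = 454.7 N down at 0.98 m → arm 1.3 m, τ = 454.7 × 1.3 = 591.1 N·m clockwise.
Toolbox: 12.7 × 9.8 = 124.5 N down at 3.94 m → arm 1.66 m, τ = 124.5 × 1.66 = 206.7 N·m counterclockwise.
Net moment of existing loads = 261 N·m clockwise.
The weight weighs 20.4 × 9.8 = 199.9 N and must supply an equal counterclockwise moment, so its lever arm about the knife-edge support is 261 / 199.9 = 1.31 m.
That puts it at 2.28 + 1.31 = 3.59 m from the right end.

x ≈ 3.59 m from the right end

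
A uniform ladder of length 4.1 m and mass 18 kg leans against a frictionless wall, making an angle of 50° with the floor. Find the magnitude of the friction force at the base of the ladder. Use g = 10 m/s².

About the foot of the ladder:
Ladder weight 18×10 = 180 N acts at 2.05 m along the ladder; its horizontal arm is 2.05·cos50° = 1.318 m → τ = 237.2 N·m clockwise.
Wall normal N acts horizontally at the top; its moment arm is the height L sinθ = 4.1·sin50° = 3.141 m, counterclockwise.
Setting net torque to zero: N × 3.141 = 237.2 → N = 75.5 N.
ΣFx = 0: friction at the foot balances the wall's push, so f = N_wall = 75.5 N.

f ≈ 75.5 N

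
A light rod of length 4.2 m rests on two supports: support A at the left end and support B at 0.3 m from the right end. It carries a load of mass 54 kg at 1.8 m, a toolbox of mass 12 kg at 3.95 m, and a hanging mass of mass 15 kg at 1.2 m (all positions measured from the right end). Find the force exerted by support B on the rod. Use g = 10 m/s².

About support A:
Load: 54 × 10 = 540 N down at 1.8 m → arm 2.4 m, τ = 540 × 2.4 = 1296 N·m clockwise.
Toolbox: 12 × 10 = 120 N down at 3.95 m → arm 0.25 m, τ = 120 × 0.25 = 30 N·m clockwise.
Hanging mass: 15 × 10 = 150 N down at 1.2 m → arm 3 m, τ = 150 × 3 = 450 N·m clockwise.
Net load moment about support A = 1776 N·m clockwise.
Reaction R at support B is upward at 0.3 m, arm 3.9 m → moment R × 3.9 counterclockwise.
Στ = 0 ⇒ R × 3.9 = 1776 ⇒ R = 455 N.

R_B ≈ 455 N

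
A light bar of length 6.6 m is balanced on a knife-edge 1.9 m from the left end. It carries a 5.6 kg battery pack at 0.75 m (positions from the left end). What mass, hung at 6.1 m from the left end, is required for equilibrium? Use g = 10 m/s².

m ≈ 1.53 kg

Sum moments about the knife-edge (at 1.9 m from the left end) (the support reaction has zero arm there).
Battery pack: 5.6 × 10 = 56 N down at 0.75 m → arm 1.15 m, τ = 56 × 1.15 = 64.4 N·m counterclockwise.
Net moment of known loads = 64.4 N·m counterclockwise.
An unknown mass m at 6.1 m has arm 4.2 m; its moment is m·g·4.2 clockwise.
For rotational equilibrium, m × 10 × 4.2 = 64.4, so m = 64.4 / (10 × 4.2) = 1.53 kg.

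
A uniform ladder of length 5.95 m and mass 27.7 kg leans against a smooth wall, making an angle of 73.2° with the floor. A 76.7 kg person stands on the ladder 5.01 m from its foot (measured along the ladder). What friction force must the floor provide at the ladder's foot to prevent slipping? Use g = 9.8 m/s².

Choose the foot of the ladder as the axis so the floor normal and friction both act there and drop out.
Ladder weight 27.7×9.8 = 271.5 N acts at 2.975 m along the ladder; its horizontal arm is 2.975·cos73.2° = 0.8599 m → τ = 233.5 N·m clockwise.
Person: 76.7×9.8 = 751.7 N at 5.01 m → arm 1.448 m → τ = 1088 N·m clockwise.
Wall normal N acts horizontally at the top; its moment arm is the height L sinθ = 5.95·sin73.2° = 5.696 m, counterclockwise.
For rotational equilibrium, N × 5.696 = 1322, so N = 232 N.
ΣFx = 0: friction at the foot balances the wall's push, so f = N_wall = 232 N.

f ≈ 232 N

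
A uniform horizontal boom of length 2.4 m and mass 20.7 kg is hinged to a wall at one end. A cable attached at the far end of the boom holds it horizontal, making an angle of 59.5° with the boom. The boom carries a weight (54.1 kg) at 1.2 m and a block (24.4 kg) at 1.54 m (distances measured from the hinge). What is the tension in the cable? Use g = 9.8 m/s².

T ≈ 603 N

Take moments about the hinge.
Beam weight: 20.7 × 9.8 = 202.9 N down at 1.2 m → arm 1.2 m, τ = 202.9 × 1.2 = 243.5 N·m clockwise.
Weight: 54.1 × 9.8 = 530.2 N down at 1.2 m → arm 1.2 m, τ = 530.2 × 1.2 = 636.2 N·m clockwise.
Block: 24.4 × 9.8 = 239.1 N down at 1.54 m → arm 1.54 m, τ = 239.1 × 1.54 = 368.2 N·m clockwise.
Total clockwise load moment = 1248 N·m.
The cable tension T acts at 2.4 m; only its component perpendicular to the boom, T sinθ, produces torque. sin 59.5° = 0.8616.
Στ = 0 ⇒ T × 2.4 × 0.8616 = 1248 ⇒ T = 1248 / 2.068 = 603 N.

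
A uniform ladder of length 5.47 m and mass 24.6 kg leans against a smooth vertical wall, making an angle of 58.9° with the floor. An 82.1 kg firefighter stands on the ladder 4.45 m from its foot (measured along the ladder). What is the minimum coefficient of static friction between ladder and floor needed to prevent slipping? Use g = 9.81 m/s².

Taking torques about the foot of the ladder:
Ladder weight 24.6×9.81 = 241.3 N acts at 2.735 m along the ladder; its horizontal arm is 2.735·cos58.9° = 1.413 m → τ = 341 N·m clockwise.
Firefighter: 82.1×9.81 = 805.4 N at 4.45 m → arm 2.299 m → τ = 1852 N·m clockwise.
Wall normal N acts horizontally at the top; its moment arm is the height L sinθ = 5.47·sin58.9° = 4.684 m, counterclockwise.
For rotational equilibrium, N × 4.684 = 2193, so N = 468.2 N.
ΣFx = 0 ⇒ f = N_wall = 468.2 N. ΣFy = 0 ⇒ N_floor = 1047 N.
μ_min = f / N_floor = 468.2 / 1047 = 0.447.

μ_min ≈ 0.447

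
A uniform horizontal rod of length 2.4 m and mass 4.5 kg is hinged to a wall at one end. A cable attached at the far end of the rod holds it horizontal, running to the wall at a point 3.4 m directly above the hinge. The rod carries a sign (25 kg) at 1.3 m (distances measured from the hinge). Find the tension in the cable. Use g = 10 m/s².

T ≈ 193 N

Sum moments about the hinge (the unknown hinge reaction has zero arm there).
Beam weight: 4.5 × 10 = 45 N down at 1.2 m → arm 1.2 m, τ = 45 × 1.2 = 54 N·m clockwise.
Sign: 25 × 10 = 250 N down at 1.3 m → arm 1.3 m, τ = 250 × 1.3 = 325 N·m clockwise.
Total clockwise load moment = 379 N·m.
The cable tension T acts at 2.4 m; only its component perpendicular to the rod, T sinθ, produces torque. sinθ = h/√(h²+d²) = 3.4/√(3.4²+2.4²) = 0.817.
Balancing moments: T × 2.4 × 0.817 = 379, giving T = 379 / 1.961 = 193 N.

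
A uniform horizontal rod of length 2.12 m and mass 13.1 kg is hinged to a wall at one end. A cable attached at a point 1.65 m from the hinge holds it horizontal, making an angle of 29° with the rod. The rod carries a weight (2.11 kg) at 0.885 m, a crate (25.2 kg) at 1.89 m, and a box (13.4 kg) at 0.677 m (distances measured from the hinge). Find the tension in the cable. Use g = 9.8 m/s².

T ≈ 888 N

About the hinge:
Beam weight: 13.1 × 9.8 = 128.4 N down at 1.06 m → arm 1.06 m, τ = 128.4 × 1.06 = 136.1 N·m clockwise.
Weight: 2.11 × 9.8 = 20.68 N down at 0.885 m → arm 0.885 m, τ = 20.68 × 0.885 = 18.3 N·m clockwise.
Crate: 25.2 × 9.8 = 247 N down at 1.89 m → arm 1.89 m, τ = 247 × 1.89 = 466.8 N·m clockwise.
Box: 13.4 × 9.8 = 131.3 N down at 0.677 m → arm 0.677 m, τ = 131.3 × 0.677 = 88.89 N·m clockwise.
Total clockwise load moment = 710.1 N·m.
The cable tension T acts at 1.65 m; only its component perpendicular to the rod, T sinθ, produces torque. sin 29° = 0.4848.
For rotational equilibrium, T × 1.65 × 0.4848 = 710.1, so T = 710.1 / 0.7999 = 888 N.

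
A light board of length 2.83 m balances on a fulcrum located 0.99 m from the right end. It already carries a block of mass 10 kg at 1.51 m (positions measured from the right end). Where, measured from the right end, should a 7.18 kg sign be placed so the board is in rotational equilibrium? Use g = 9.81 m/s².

x ≈ 0.266 m from the right end

About the fulcrum (at 0.99 m from the right end):
Block: 10 × 9.81 = 98.1 N down at 1.51 m → arm 0.52 m, τ = 98.1 × 0.52 = 51.01 N·m counterclockwise.
Net moment of existing loads = 51.01 N·m counterclockwise.
The sign weighs 7.18 × 9.81 = 70.44 N and must supply an equal clockwise moment, so its lever arm about the fulcrum is 51.01 / 70.44 = 0.724 m.
That puts it at 0.99 − 0.724 = 0.266 m from the right end.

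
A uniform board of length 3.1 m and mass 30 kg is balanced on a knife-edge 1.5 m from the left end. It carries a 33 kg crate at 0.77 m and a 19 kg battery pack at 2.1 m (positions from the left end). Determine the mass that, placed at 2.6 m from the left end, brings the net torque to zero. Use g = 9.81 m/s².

Taking torques about the knife-edge (at 1.5 m from the left end):
Beam weight: 30 × 9.81 = 294.3 N down at 1.55 m → arm 0.05 m, τ = 294.3 × 0.05 = 14.72 N·m clockwise.
Crate: 33 × 9.81 = 323.7 N down at 0.77 m → arm 0.73 m, τ = 323.7 × 0.73 = 236.3 N·m counterclockwise.
Battery pack: 19 × 9.81 = 186.4 N down at 2.1 m → arm 0.6 m, τ = 186.4 × 0.6 = 111.8 N·m clockwise.
Net moment of known loads = 109.8 N·m counterclockwise.
An unknown mass m at 2.6 m has arm 1.1 m; its moment is m·g·1.1 clockwise.
For rotational equilibrium, m × 9.81 × 1.1 = 109.8, so m = 109.8 / (9.81 × 1.1) = 10.2 kg.

m ≈ 10.2 kg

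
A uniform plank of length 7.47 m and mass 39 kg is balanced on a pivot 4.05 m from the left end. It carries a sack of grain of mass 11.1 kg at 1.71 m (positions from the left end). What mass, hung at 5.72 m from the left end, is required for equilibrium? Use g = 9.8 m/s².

m ≈ 22.9 kg

Taking torques about the pivot (at 4.05 m from the left end):
Beam weight: 39 × 9.8 = 382.2 N down at 3.735 m → arm 0.315 m, τ = 382.2 × 0.315 = 120.4 N·m counterclockwise.
Sack of grain: 11.1 × 9.8 = 108.8 N down at 1.71 m → arm 2.34 m, τ = 108.8 × 2.34 = 254.6 N·m counterclockwise.
Net moment of known loads = 375 N·m counterclockwise.
An unknown mass m at 5.72 m has arm 1.67 m; its moment is m·g·1.67 clockwise.
For rotational equilibrium, m × 9.8 × 1.67 = 375, so m = 375 / (9.8 × 1.67) = 22.9 kg.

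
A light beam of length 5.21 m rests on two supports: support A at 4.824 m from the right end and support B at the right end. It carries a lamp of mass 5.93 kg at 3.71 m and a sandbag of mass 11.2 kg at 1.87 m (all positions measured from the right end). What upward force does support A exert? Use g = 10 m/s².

Taking torques about support B:
Lamp: 5.93 × 10 = 59.3 N down at 3.71 m → arm 3.71 m, τ = 59.3 × 3.71 = 220 N·m counterclockwise.
Sandbag: 11.2 × 10 = 112 N down at 1.87 m → arm 1.87 m, τ = 112 × 1.87 = 209.4 N·m counterclockwise.
Net load moment about support B = 429.4 N·m counterclockwise.
Reaction R at support A is upward at 4.824 m, arm 4.824 m → moment R × 4.824 clockwise.
Balancing moments: R × 4.824 = 429.4, giving R = 89 N.

R_A ≈ 89 N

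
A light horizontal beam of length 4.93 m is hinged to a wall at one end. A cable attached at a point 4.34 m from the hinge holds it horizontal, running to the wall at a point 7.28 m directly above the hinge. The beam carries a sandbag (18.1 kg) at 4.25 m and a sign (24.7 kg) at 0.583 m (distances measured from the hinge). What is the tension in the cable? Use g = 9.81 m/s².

Take moments about the hinge.
Sandbag: 18.1 × 9.81 = 177.6 N down at 4.25 m → arm 4.25 m, τ = 177.6 × 4.25 = 754.8 N·m clockwise.
Sign: 24.7 × 9.81 = 242.3 N down at 0.583 m → arm 0.583 m, τ = 242.3 × 0.583 = 141.3 N·m clockwise.
Total clockwise load moment = 896.1 N·m.
The cable tension T acts at 4.34 m; only its component perpendicular to the beam, T sinθ, produces torque. sinθ = h/√(h²+d²) = 7.28/√(7.28²+4.34²) = 0.8589.
Setting net torque to zero: T × 4.34 × 0.8589 = 896.1 → T = 896.1 / 3.728 = 240 N.

T ≈ 240 N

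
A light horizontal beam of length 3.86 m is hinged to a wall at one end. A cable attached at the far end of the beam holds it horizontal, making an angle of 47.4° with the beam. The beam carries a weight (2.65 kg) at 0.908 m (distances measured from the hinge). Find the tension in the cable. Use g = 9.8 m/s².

T ≈ 8.3 N

Take moments about the hinge.
Weight: 2.65 × 9.8 = 25.97 N down at 0.908 m → arm 0.908 m, τ = 25.97 × 0.908 = 23.58 N·m clockwise.
Total clockwise load moment = 23.58 N·m.
The cable tension T acts at 3.86 m; only its component perpendicular to the beam, T sinθ, produces torque. sin 47.4° = 0.7361.
Setting net torque to zero: T × 3.86 × 0.7361 = 23.58 → T = 23.58 / 2.841 = 8.3 N.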